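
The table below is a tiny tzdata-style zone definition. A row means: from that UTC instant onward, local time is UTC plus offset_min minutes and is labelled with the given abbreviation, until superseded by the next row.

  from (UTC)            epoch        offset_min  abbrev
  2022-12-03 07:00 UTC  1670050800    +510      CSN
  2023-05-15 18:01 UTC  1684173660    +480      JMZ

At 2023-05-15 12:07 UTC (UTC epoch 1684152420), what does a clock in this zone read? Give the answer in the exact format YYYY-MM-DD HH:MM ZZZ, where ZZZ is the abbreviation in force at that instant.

2023-05-15 20:37 CSN

Query: 2023-05-15 12:07 UTC
Rule 1/2 (CSN, +08:30): 2022-12-03 07:00 UTC ≤ query < 2023-05-15 18:01 UTC
12·60 + 7 + 510 = 1237 min
1237 = 0·1440 + 1237; 1237 = 20·60 + 37 → 20:37, same day
→ 2023-05-15 20:37 CSN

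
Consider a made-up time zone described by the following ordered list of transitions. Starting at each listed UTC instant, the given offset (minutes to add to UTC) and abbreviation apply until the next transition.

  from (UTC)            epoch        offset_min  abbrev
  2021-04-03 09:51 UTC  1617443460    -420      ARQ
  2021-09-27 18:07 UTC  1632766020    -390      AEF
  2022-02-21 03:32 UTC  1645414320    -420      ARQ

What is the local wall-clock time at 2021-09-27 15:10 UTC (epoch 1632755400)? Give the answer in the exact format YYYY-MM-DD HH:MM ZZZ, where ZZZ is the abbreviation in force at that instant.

2021-09-27 08:10 ARQ

Query: 2021-09-27 15:10 UTC
Rule 1/3 (ARQ, -07:00): 2021-04-03 09:51 UTC ≤ query < 2021-09-27 18:07 UTC
15·60 + 10 - 420 = 490 min
490 = 0·1440 + 490; 490 = 8·60 + 10 → 08:10, same day
→ 2021-09-27 08:10 ARQ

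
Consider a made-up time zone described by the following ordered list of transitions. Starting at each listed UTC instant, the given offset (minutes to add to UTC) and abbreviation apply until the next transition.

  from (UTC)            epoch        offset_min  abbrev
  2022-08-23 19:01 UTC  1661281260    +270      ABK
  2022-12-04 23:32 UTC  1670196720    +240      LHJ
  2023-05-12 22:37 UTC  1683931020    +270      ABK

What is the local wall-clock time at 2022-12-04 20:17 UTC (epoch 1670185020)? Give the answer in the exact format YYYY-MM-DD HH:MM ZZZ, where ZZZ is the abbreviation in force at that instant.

2022-12-05 00:47 ABK

Query: 2022-12-04 20:17 UTC
Rule 1/3 (ABK, +04:30): 2022-08-23 19:01 UTC ≤ query < 2022-12-04 23:32 UTC
20·60 + 17 + 270 = 1487 min
1487 = 1·1440 + 47; 47 = 0·60 + 47 → 00:47, 2022-12-04 + 1 day = 2022-12-05
→ 2022-12-05 00:47 ABK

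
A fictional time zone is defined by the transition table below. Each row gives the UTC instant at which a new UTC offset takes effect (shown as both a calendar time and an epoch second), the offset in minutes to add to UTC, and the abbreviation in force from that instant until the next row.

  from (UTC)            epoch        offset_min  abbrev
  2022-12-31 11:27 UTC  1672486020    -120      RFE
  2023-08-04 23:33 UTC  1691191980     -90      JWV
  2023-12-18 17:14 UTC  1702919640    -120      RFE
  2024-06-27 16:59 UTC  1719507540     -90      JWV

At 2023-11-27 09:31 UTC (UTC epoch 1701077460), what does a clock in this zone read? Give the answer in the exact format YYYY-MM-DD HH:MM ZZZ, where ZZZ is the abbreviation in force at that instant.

2023-11-27 08:01 JWV

Query: 2023-11-27 09:31 UTC
Rule 2/4 (JWV, -01:30): 2023-08-04 23:33 UTC ≤ query < 2023-12-18 17:14 UTC
9·60 + 31 - 90 = 481 min
481 = 0·1440 + 481; 481 = 8·60 + 1 → 08:01, same day
→ 2023-11-27 08:01 JWV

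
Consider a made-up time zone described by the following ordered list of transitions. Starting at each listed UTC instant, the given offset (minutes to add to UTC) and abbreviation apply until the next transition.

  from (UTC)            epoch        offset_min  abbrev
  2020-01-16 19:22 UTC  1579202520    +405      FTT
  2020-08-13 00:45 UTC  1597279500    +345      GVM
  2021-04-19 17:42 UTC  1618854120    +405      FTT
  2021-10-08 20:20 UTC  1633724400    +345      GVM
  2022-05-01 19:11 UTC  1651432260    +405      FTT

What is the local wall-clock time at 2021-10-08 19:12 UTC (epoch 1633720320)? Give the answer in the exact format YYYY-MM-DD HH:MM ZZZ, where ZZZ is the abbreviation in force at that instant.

Query: 2021-10-08 19:12 UTC
Rule 3/5 (FTT, +06:45): 2021-04-19 17:42 UTC ≤ query < 2021-10-08 20:20 UTC
19·60 + 12 + 405 = 1557 min
1557 = 1·1440 + 117; 117 = 1·60 + 57 → 01:57, 2021-10-08 + 1 day = 2021-10-09
→ 2021-10-09 01:57 FTT

2021-10-09 01:57 FTT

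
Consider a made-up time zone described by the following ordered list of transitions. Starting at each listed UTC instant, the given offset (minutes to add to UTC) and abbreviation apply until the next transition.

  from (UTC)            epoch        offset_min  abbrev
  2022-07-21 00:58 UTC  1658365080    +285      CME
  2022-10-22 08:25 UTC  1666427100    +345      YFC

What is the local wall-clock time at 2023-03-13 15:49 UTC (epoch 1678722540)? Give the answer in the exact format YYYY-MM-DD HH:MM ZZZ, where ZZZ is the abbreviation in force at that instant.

Query: 2023-03-13 15:49 UTC
Rule 2/2 (YFC, +05:45): 2022-10-22 08:25 UTC ≤ query < +∞
15·60 + 49 + 345 = 1294 min
1294 = 0·1440 + 1294; 1294 = 21·60 + 34 → 21:34, same day
→ 2023-03-13 21:34 YFC

2023-03-13 21:34 YFC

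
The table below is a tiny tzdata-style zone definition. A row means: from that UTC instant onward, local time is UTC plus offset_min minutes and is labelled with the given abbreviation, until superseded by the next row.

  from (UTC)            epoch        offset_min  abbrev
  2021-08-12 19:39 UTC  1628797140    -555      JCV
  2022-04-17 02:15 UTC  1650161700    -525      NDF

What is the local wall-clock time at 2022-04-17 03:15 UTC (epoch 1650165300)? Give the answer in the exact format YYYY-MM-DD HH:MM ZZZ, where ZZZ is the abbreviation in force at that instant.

2022-04-16 18:30 NDF

Query: 2022-04-17 03:15 UTC
Rule 2/2 (NDF, -08:45): 2022-04-17 02:15 UTC ≤ query < +∞
3·60 + 15 - 525 = -330 min
-330 = -1·1440 + 1110; 1110 = 18·60 + 30 → 18:30, 2022-04-17 - 1 day = 2022-04-16
→ 2022-04-16 18:30 NDF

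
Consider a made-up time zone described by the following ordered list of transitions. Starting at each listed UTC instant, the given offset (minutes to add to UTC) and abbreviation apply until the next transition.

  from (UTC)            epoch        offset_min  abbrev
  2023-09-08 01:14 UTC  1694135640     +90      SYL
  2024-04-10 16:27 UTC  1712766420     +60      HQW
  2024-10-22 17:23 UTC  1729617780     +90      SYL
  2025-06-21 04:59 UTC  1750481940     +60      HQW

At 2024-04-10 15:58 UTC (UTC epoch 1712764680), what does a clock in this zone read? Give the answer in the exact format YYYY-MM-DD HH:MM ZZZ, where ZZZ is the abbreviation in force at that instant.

Query: 2024-04-10 15:58 UTC
Rule 1/4 (SYL, +01:30): 2023-09-08 01:14 UTC ≤ query < 2024-04-10 16:27 UTC
15·60 + 58 + 90 = 1048 min
1048 = 0·1440 + 1048; 1048 = 17·60 + 28 → 17:28, same day
→ 2024-04-10 17:28 SYL

2024-04-10 17:28 SYL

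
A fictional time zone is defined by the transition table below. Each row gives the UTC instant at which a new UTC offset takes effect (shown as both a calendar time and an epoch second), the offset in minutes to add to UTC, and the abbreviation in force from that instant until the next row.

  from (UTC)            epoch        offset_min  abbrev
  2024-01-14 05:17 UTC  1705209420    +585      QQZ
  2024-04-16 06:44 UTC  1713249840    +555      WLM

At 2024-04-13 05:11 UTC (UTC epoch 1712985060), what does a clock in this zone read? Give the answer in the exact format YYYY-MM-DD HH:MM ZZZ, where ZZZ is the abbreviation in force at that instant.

Query: 2024-04-13 05:11 UTC
Rule 1/2 (QQZ, +09:45): 2024-01-14 05:17 UTC ≤ query < 2024-04-16 06:44 UTC
5·60 + 11 + 585 = 896 min
896 = 0·1440 + 896; 896 = 14·60 + 56 → 14:56, same day
→ 2024-04-13 14:56 QQZ

2024-04-13 14:56 QQZ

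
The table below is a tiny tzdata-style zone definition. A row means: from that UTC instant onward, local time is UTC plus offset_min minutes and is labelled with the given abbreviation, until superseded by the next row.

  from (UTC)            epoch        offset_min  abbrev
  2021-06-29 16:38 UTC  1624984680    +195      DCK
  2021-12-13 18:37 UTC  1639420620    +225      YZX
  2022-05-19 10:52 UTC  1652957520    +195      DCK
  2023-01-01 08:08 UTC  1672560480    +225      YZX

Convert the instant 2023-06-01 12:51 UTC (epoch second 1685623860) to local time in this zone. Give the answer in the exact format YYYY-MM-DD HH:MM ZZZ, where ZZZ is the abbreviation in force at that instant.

Query: 2023-06-01 12:51 UTC
Rule 4/4 (YZX, +03:45): 2023-01-01 08:08 UTC ≤ query < +∞
12·60 + 51 + 225 = 996 min
996 = 0·1440 + 996; 996 = 16·60 + 36 → 16:36, same day
→ 2023-06-01 16:36 YZX

2023-06-01 16:36 YZX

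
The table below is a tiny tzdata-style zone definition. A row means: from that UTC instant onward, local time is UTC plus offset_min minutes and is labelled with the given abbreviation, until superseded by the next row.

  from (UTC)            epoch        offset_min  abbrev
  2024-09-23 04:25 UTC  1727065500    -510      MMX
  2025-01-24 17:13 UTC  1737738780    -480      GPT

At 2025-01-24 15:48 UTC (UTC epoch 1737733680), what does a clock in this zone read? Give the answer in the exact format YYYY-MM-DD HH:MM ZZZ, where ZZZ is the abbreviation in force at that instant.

2025-01-24 07:18 MMX

Query: 2025-01-24 15:48 UTC
Rule 1/2 (MMX, -08:30): 2024-09-23 04:25 UTC ≤ query < 2025-01-24 17:13 UTC
15·60 + 48 - 510 = 438 min
438 = 0·1440 + 438; 438 = 7·60 + 18 → 07:18, same day
→ 2025-01-24 07:18 MMX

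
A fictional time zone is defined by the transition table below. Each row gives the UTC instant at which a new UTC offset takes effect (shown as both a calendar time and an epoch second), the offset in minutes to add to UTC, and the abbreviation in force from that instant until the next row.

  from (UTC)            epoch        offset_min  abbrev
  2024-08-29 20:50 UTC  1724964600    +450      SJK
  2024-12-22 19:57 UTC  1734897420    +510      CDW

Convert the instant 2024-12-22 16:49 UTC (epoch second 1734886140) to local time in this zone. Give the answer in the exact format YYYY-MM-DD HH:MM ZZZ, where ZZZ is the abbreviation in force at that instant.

2024-12-23 00:19 SJK

Query: 2024-12-22 16:49 UTC
Rule 1/2 (SJK, +07:30): 2024-08-29 20:50 UTC ≤ query < 2024-12-22 19:57 UTC
16·60 + 49 + 450 = 1459 min
1459 = 1·1440 + 19; 19 = 0·60 + 19 → 00:19, 2024-12-22 + 1 day = 2024-12-23
→ 2024-12-23 00:19 SJK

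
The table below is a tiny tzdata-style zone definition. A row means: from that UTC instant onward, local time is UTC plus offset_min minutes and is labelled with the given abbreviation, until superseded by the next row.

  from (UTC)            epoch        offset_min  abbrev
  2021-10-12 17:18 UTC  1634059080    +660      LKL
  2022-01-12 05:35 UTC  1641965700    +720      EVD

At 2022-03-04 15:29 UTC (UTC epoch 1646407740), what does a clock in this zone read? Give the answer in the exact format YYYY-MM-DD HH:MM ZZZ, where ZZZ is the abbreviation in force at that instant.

2022-03-05 03:29 EVD

Query: 2022-03-04 15:29 UTC
Rule 2/2 (EVD, +12:00): 2022-01-12 05:35 UTC ≤ query < +∞
15·60 + 29 + 720 = 1649 min
1649 = 1·1440 + 209; 209 = 3·60 + 29 → 03:29, 2022-03-04 + 1 day = 2022-03-05
→ 2022-03-05 03:29 EVD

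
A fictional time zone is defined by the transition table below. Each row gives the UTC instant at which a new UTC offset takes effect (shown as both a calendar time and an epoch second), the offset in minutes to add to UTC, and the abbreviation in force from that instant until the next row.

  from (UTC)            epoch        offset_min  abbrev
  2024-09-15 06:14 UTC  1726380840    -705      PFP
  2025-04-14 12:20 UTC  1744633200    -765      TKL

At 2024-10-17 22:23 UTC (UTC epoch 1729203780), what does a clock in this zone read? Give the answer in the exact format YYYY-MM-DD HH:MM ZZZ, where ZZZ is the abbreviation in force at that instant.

Query: 2024-10-17 22:23 UTC
Rule 1/2 (PFP, -11:45): 2024-09-15 06:14 UTC ≤ query < 2025-04-14 12:20 UTC
22·60 + 23 - 705 = 638 min
638 = 0·1440 + 638; 638 = 10·60 + 38 → 10:38, same day
→ 2024-10-17 10:38 PFP

2024-10-17 10:38 PFP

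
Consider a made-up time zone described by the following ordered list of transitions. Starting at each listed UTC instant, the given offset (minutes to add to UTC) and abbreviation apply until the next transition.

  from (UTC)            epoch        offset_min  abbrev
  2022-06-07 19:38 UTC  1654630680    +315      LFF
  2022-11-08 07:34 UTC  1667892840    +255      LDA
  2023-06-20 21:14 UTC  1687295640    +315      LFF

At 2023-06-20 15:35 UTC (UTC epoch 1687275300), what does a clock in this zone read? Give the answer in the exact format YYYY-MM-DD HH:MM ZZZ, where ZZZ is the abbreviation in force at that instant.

2023-06-20 19:50 LDA

Query: 2023-06-20 15:35 UTC
Rule 2/3 (LDA, +04:15): 2022-11-08 07:34 UTC ≤ query < 2023-06-20 21:14 UTC
15·60 + 35 + 255 = 1190 min
1190 = 0·1440 + 1190; 1190 = 19·60 + 50 → 19:50, same day
→ 2023-06-20 19:50 LDA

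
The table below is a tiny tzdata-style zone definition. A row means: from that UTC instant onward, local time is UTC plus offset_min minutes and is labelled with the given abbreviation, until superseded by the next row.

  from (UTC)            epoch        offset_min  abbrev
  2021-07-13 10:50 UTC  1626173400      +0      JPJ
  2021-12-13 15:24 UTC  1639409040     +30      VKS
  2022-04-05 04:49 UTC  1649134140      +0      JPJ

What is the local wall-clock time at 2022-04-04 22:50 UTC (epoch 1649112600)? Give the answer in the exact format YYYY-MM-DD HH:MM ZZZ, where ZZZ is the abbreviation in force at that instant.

Query: 2022-04-04 22:50 UTC
Rule 2/3 (VKS, +00:30): 2021-12-13 15:24 UTC ≤ query < 2022-04-05 04:49 UTC
22·60 + 50 + 30 = 1400 min
1400 = 0·1440 + 1400; 1400 = 23·60 + 20 → 23:20, same day
→ 2022-04-04 23:20 VKS

2022-04-04 23:20 VKS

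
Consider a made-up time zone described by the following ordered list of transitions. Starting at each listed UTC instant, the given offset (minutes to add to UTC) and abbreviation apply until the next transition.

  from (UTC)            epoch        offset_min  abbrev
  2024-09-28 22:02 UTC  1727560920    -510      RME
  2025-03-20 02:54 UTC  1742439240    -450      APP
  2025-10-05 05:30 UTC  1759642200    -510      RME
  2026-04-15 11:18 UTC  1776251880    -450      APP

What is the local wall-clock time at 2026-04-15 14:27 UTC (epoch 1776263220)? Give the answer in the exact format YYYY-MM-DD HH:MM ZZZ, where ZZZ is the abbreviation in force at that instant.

2026-04-15 06:57 APP

Query: 2026-04-15 14:27 UTC
Rule 4/4 (APP, -07:30): 2026-04-15 11:18 UTC ≤ query < +∞
14·60 + 27 - 450 = 417 min
417 = 0·1440 + 417; 417 = 6·60 + 57 → 06:57, same day
→ 2026-04-15 06:57 APP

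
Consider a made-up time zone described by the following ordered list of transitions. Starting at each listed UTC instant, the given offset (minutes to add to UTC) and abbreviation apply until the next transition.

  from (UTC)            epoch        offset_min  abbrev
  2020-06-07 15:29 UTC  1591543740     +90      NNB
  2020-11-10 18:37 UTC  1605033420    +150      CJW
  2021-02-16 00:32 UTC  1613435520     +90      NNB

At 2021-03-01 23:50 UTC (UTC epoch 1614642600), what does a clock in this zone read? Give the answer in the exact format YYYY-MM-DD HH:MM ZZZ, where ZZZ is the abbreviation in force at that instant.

Query: 2021-03-01 23:50 UTC
Rule 3/3 (NNB, +01:30): 2021-02-16 00:32 UTC ≤ query < +∞
23·60 + 50 + 90 = 1520 min
1520 = 1·1440 + 80; 80 = 1·60 + 20 → 01:20, 2021-03-01 + 1 day = 2021-03-02
→ 2021-03-02 01:20 NNB

2021-03-02 01:20 NNB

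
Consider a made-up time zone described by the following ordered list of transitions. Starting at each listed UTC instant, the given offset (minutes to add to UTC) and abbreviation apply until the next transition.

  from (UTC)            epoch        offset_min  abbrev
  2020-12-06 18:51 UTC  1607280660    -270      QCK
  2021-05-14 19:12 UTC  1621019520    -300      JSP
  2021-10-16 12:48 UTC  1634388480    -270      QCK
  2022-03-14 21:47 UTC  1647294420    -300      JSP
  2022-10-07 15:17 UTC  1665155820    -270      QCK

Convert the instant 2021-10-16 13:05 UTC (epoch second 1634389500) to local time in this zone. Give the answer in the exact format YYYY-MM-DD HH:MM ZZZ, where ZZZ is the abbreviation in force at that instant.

2021-10-16 08:35 QCK

Query: 2021-10-16 13:05 UTC
Rule 3/5 (QCK, -04:30): 2021-10-16 12:48 UTC ≤ query < 2022-03-14 21:47 UTC
13·60 + 5 - 270 = 515 min
515 = 0·1440 + 515; 515 = 8·60 + 35 → 08:35, same day
→ 2021-10-16 08:35 QCK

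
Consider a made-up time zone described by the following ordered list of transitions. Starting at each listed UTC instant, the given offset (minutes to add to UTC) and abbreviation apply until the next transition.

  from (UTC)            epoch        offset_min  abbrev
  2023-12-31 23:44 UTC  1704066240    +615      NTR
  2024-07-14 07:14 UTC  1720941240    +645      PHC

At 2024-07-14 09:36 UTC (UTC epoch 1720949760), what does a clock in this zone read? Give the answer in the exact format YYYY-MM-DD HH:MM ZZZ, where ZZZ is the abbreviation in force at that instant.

Query: 2024-07-14 09:36 UTC
Rule 2/2 (PHC, +10:45): 2024-07-14 07:14 UTC ≤ query < +∞
9·60 + 36 + 645 = 1221 min
1221 = 0·1440 + 1221; 1221 = 20·60 + 21 → 20:21, same day
→ 2024-07-14 20:21 PHC

2024-07-14 20:21 PHC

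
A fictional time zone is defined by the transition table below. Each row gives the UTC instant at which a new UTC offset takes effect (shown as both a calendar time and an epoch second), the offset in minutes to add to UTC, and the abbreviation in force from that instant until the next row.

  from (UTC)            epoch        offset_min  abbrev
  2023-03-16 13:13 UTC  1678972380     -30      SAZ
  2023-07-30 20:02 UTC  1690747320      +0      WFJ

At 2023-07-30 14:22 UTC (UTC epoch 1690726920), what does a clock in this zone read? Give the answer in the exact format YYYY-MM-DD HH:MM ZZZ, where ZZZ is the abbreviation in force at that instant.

Query: 2023-07-30 14:22 UTC
Rule 1/2 (SAZ, -00:30): 2023-03-16 13:13 UTC ≤ query < 2023-07-30 20:02 UTC
14·60 + 22 - 30 = 832 min
832 = 0·1440 + 832; 832 = 13·60 + 52 → 13:52, same day
→ 2023-07-30 13:52 SAZ

2023-07-30 13:52 SAZ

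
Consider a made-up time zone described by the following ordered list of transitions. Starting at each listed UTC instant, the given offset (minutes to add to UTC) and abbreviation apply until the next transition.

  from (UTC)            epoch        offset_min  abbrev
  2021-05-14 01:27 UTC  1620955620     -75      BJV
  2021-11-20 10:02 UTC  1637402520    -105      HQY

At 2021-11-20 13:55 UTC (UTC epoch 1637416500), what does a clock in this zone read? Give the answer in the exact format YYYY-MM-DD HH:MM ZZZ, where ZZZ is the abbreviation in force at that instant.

Query: 2021-11-20 13:55 UTC
Rule 2/2 (HQY, -01:45): 2021-11-20 10:02 UTC ≤ query < +∞
13·60 + 55 - 105 = 730 min
730 = 0·1440 + 730; 730 = 12·60 + 10 → 12:10, same day
→ 2021-11-20 12:10 HQY

2021-11-20 12:10 HQY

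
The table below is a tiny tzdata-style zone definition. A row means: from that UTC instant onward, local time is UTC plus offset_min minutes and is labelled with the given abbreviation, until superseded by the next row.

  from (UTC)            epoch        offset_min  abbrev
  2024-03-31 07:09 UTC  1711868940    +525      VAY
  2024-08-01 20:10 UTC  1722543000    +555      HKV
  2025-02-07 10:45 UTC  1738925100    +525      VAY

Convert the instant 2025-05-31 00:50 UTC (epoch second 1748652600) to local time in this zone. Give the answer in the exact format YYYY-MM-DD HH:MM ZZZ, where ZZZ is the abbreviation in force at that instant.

2025-05-31 09:35 VAY

Query: 2025-05-31 00:50 UTC
Rule 3/3 (VAY, +08:45): 2025-02-07 10:45 UTC ≤ query < +∞
0·60 + 50 + 525 = 575 min
575 = 0·1440 + 575; 575 = 9·60 + 35 → 09:35, same day
→ 2025-05-31 09:35 VAY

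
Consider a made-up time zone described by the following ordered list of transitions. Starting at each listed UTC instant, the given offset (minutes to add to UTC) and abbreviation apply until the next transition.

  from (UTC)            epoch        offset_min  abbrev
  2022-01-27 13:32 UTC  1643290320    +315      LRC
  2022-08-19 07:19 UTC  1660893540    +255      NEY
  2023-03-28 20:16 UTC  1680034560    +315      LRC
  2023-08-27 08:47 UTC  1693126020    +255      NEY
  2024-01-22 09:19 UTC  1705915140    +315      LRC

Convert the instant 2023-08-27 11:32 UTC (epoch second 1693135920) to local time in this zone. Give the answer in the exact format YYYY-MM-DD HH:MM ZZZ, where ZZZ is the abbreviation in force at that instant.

Query: 2023-08-27 11:32 UTC
Rule 4/5 (NEY, +04:15): 2023-08-27 08:47 UTC ≤ query < 2024-01-22 09:19 UTC
11·60 + 32 + 255 = 947 min
947 = 0·1440 + 947; 947 = 15·60 + 47 → 15:47, same day
→ 2023-08-27 15:47 NEY

2023-08-27 15:47 NEY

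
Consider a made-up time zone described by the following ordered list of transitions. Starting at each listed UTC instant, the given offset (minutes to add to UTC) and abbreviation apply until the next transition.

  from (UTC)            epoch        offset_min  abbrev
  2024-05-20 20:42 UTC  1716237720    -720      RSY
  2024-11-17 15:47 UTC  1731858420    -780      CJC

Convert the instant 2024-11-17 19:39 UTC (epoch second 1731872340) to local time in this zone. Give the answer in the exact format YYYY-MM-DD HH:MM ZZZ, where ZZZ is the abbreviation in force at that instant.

2024-11-17 06:39 CJC

Query: 2024-11-17 19:39 UTC
Rule 2/2 (CJC, -13:00): 2024-11-17 15:47 UTC ≤ query < +∞
19·60 + 39 - 780 = 399 min
399 = 0·1440 + 399; 399 = 6·60 + 39 → 06:39, same day
→ 2024-11-17 06:39 CJC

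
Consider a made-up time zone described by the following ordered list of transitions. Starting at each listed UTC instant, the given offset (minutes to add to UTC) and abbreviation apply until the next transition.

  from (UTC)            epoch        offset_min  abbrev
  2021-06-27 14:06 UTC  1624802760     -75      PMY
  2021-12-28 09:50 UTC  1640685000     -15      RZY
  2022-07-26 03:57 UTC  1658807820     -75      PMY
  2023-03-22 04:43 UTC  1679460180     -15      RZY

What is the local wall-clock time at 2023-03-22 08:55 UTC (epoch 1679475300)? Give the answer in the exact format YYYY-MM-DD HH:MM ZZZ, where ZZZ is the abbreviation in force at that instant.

2023-03-22 08:40 RZY

Query: 2023-03-22 08:55 UTC
Rule 4/4 (RZY, -00:15): 2023-03-22 04:43 UTC ≤ query < +∞
8·60 + 55 - 15 = 520 min
520 = 0·1440 + 520; 520 = 8·60 + 40 → 08:40, same day
→ 2023-03-22 08:40 RZY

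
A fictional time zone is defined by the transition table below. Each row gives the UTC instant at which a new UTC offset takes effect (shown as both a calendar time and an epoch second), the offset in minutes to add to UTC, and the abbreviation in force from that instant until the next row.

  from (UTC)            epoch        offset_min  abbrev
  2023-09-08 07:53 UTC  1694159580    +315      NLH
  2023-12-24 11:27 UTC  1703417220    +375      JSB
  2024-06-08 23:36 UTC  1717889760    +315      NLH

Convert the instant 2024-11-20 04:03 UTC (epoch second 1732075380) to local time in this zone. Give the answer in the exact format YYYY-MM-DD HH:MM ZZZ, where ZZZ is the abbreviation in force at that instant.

2024-11-20 09:18 NLH

Query: 2024-11-20 04:03 UTC
Rule 3/3 (NLH, +05:15): 2024-06-08 23:36 UTC ≤ query < +∞
4·60 + 3 + 315 = 558 min
558 = 0·1440 + 558; 558 = 9·60 + 18 → 09:18, same day
→ 2024-11-20 09:18 NLH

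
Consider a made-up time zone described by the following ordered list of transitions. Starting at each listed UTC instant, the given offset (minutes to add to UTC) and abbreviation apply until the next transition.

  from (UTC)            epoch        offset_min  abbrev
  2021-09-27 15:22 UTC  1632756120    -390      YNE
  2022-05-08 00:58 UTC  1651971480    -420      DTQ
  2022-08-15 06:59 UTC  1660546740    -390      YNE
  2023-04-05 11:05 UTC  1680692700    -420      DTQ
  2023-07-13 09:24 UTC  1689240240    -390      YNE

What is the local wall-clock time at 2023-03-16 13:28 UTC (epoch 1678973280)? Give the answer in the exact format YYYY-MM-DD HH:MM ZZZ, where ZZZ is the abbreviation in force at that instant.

Query: 2023-03-16 13:28 UTC
Rule 3/5 (YNE, -06:30): 2022-08-15 06:59 UTC ≤ query < 2023-04-05 11:05 UTC
13·60 + 28 - 390 = 418 min
418 = 0·1440 + 418; 418 = 6·60 + 58 → 06:58, same day
→ 2023-03-16 06:58 YNE

2023-03-16 06:58 YNE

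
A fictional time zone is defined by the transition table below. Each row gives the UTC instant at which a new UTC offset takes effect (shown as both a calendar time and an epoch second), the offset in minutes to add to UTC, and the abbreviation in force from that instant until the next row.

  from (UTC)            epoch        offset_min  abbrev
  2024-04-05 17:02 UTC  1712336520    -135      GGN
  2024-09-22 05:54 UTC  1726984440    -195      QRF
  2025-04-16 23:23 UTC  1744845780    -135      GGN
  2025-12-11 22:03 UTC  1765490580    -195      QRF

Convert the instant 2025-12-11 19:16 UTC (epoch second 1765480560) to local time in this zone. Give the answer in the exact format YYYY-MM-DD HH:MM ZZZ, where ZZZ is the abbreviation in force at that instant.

Query: 2025-12-11 19:16 UTC
Rule 3/4 (GGN, -02:15): 2025-04-16 23:23 UTC ≤ query < 2025-12-11 22:03 UTC
19·60 + 16 - 135 = 1021 min
1021 = 0·1440 + 1021; 1021 = 17·60 + 1 → 17:01, same day
→ 2025-12-11 17:01 GGN

2025-12-11 17:01 GGN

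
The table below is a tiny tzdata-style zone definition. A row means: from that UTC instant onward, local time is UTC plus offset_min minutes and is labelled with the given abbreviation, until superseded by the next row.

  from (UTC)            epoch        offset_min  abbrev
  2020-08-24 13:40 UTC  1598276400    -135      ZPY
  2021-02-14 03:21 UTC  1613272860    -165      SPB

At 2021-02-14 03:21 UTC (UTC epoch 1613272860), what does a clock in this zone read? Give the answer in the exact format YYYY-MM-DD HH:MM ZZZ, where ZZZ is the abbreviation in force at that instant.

2021-02-14 00:36 SPB

Query: 2021-02-14 03:21 UTC
Rule 2/2 (SPB, -02:45): 2021-02-14 03:21 UTC ≤ query < +∞
3·60 + 21 - 165 = 36 min
36 = 0·1440 + 36; 36 = 0·60 + 36 → 00:36, same day
→ 2021-02-14 00:36 SPB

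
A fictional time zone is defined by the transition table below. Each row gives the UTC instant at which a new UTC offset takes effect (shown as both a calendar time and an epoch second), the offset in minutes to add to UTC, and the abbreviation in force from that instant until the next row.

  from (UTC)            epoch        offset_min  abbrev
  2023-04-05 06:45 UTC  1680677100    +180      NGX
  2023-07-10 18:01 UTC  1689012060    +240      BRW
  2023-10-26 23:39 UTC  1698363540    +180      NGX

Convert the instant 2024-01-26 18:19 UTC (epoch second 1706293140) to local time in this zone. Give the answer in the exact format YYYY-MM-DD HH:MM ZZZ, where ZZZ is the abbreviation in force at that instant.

Query: 2024-01-26 18:19 UTC
Rule 3/3 (NGX, +03:00): 2023-10-26 23:39 UTC ≤ query < +∞
18·60 + 19 + 180 = 1279 min
1279 = 0·1440 + 1279; 1279 = 21·60 + 19 → 21:19, same day
→ 2024-01-26 21:19 NGX

2024-01-26 21:19 NGX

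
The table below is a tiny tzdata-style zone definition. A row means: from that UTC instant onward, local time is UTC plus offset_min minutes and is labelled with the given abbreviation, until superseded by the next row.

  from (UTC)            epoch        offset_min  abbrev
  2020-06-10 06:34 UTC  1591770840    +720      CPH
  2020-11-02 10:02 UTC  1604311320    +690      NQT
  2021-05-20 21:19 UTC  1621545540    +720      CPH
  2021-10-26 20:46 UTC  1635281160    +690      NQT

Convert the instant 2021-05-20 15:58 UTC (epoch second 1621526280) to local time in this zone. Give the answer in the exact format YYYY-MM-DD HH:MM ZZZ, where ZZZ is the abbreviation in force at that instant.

Query: 2021-05-20 15:58 UTC
Rule 2/4 (NQT, +11:30): 2020-11-02 10:02 UTC ≤ query < 2021-05-20 21:19 UTC
15·60 + 58 + 690 = 1648 min
1648 = 1·1440 + 208; 208 = 3·60 + 28 → 03:28, 2021-05-20 + 1 day = 2021-05-21
→ 2021-05-21 03:28 NQT

2021-05-21 03:28 NQT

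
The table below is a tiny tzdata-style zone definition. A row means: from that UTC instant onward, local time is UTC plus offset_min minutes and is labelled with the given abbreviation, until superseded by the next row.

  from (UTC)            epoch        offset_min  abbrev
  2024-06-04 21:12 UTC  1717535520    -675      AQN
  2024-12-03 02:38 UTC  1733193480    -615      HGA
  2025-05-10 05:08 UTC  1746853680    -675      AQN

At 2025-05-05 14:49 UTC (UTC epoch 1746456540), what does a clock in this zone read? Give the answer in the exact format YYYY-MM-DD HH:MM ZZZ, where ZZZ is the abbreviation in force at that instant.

2025-05-05 04:34 HGA

Query: 2025-05-05 14:49 UTC
Rule 2/3 (HGA, -10:15): 2024-12-03 02:38 UTC ≤ query < 2025-05-10 05:08 UTC
14·60 + 49 - 615 = 274 min
274 = 0·1440 + 274; 274 = 4·60 + 34 → 04:34, same day
→ 2025-05-05 04:34 HGA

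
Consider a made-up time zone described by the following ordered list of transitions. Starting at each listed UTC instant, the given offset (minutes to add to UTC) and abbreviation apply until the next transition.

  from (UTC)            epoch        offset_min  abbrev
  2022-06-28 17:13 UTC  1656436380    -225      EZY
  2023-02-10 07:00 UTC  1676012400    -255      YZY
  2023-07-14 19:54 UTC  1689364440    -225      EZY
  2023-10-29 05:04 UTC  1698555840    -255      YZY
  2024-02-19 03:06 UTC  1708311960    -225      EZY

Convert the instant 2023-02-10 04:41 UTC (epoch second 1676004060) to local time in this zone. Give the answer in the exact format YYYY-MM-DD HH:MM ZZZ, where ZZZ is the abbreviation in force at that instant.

2023-02-10 00:56 EZY

Query: 2023-02-10 04:41 UTC
Rule 1/5 (EZY, -03:45): 2022-06-28 17:13 UTC ≤ query < 2023-02-10 07:00 UTC
4·60 + 41 - 225 = 56 min
56 = 0·1440 + 56; 56 = 0·60 + 56 → 00:56, same day
→ 2023-02-10 00:56 EZY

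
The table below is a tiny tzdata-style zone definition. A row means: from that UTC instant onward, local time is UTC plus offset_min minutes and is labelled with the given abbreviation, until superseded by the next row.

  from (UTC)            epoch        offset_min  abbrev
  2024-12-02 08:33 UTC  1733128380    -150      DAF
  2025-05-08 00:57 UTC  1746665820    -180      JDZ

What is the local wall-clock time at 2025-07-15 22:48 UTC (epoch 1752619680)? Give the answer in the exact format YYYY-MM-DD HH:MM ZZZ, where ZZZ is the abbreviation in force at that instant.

Query: 2025-07-15 22:48 UTC
Rule 2/2 (JDZ, -03:00): 2025-05-08 00:57 UTC ≤ query < +∞
22·60 + 48 - 180 = 1188 min
1188 = 0·1440 + 1188; 1188 = 19·60 + 48 → 19:48, same day
→ 2025-07-15 19:48 JDZ

2025-07-15 19:48 JDZ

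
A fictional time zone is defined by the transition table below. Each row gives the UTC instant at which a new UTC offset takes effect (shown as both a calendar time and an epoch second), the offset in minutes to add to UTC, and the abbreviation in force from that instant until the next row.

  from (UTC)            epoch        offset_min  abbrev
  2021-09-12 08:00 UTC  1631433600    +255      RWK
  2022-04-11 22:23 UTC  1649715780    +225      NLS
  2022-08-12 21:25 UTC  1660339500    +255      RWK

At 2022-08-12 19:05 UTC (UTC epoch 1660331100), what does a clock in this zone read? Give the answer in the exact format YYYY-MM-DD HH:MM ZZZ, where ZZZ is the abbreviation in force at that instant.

Query: 2022-08-12 19:05 UTC
Rule 2/3 (NLS, +03:45): 2022-04-11 22:23 UTC ≤ query < 2022-08-12 21:25 UTC
19·60 + 5 + 225 = 1370 min
1370 = 0·1440 + 1370; 1370 = 22·60 + 50 → 22:50, same day
→ 2022-08-12 22:50 NLS

2022-08-12 22:50 NLS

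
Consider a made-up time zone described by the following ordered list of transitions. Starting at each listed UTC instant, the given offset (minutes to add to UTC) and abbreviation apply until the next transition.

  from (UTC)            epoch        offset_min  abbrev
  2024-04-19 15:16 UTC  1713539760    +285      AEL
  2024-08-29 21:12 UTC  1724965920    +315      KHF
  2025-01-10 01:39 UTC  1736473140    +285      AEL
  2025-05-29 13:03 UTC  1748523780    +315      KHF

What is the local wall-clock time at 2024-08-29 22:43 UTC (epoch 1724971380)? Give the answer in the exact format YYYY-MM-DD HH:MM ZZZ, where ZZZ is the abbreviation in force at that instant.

Query: 2024-08-29 22:43 UTC
Rule 2/4 (KHF, +05:15): 2024-08-29 21:12 UTC ≤ query < 2025-01-10 01:39 UTC
22·60 + 43 + 315 = 1678 min
1678 = 1·1440 + 238; 238 = 3·60 + 58 → 03:58, 2024-08-29 + 1 day = 2024-08-30
→ 2024-08-30 03:58 KHF

2024-08-30 03:58 KHF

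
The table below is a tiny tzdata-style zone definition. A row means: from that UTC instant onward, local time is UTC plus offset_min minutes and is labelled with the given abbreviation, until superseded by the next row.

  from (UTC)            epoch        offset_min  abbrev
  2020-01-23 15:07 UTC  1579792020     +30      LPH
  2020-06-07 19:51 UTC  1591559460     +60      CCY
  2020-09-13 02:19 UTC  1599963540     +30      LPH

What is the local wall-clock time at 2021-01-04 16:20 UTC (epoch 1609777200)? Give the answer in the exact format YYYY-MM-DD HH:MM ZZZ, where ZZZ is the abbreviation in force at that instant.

Query: 2021-01-04 16:20 UTC
Rule 3/3 (LPH, +00:30): 2020-09-13 02:19 UTC ≤ query < +∞
16·60 + 20 + 30 = 1010 min
1010 = 0·1440 + 1010; 1010 = 16·60 + 50 → 16:50, same day
→ 2021-01-04 16:50 LPH

2021-01-04 16:50 LPH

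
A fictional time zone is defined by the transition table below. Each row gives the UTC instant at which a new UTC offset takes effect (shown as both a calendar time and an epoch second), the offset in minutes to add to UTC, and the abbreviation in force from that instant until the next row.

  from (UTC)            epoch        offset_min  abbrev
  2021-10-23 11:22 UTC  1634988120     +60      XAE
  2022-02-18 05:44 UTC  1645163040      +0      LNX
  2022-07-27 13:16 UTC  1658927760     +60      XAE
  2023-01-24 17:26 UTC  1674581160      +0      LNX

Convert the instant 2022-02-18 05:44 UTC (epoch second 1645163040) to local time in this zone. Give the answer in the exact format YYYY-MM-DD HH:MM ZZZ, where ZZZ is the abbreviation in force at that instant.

2022-02-18 05:44 LNX

Query: 2022-02-18 05:44 UTC
Rule 2/4 (LNX, +00:00): 2022-02-18 05:44 UTC ≤ query < 2022-07-27 13:16 UTC
5·60 + 44 + 0 = 344 min
344 = 0·1440 + 344; 344 = 5·60 + 44 → 05:44, same day
→ 2022-02-18 05:44 LNX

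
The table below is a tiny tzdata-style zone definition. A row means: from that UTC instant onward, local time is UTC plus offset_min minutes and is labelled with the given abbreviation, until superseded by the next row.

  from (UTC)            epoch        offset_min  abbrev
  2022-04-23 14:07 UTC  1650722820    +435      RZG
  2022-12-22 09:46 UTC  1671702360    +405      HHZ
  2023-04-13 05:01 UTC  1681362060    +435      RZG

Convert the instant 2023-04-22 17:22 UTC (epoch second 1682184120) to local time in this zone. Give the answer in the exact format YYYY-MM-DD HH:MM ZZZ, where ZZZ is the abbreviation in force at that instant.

2023-04-23 00:37 RZG

Query: 2023-04-22 17:22 UTC
Rule 3/3 (RZG, +07:15): 2023-04-13 05:01 UTC ≤ query < +∞
17·60 + 22 + 435 = 1477 min
1477 = 1·1440 + 37; 37 = 0·60 + 37 → 00:37, 2023-04-22 + 1 day = 2023-04-23
→ 2023-04-23 00:37 RZG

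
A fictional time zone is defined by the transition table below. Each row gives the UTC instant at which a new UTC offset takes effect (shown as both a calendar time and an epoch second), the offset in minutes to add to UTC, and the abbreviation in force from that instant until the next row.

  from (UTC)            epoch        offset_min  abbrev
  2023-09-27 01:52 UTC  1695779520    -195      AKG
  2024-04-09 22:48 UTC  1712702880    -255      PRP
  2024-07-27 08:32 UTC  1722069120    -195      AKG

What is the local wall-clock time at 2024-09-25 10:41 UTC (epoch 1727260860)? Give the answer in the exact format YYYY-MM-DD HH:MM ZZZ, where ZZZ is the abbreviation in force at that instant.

2024-09-25 07:26 AKG

Query: 2024-09-25 10:41 UTC
Rule 3/3 (AKG, -03:15): 2024-07-27 08:32 UTC ≤ query < +∞
10·60 + 41 - 195 = 446 min
446 = 0·1440 + 446; 446 = 7·60 + 26 → 07:26, same day
→ 2024-09-25 07:26 AKG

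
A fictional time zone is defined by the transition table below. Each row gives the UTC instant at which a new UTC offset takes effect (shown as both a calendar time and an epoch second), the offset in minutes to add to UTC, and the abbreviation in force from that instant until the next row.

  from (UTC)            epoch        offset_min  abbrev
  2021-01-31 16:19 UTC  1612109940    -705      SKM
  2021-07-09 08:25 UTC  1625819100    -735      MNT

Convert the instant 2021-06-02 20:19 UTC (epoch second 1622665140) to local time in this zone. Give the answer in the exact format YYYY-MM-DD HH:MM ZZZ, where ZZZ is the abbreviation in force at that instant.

Query: 2021-06-02 20:19 UTC
Rule 1/2 (SKM, -11:45): 2021-01-31 16:19 UTC ≤ query < 2021-07-09 08:25 UTC
20·60 + 19 - 705 = 514 min
514 = 0·1440 + 514; 514 = 8·60 + 34 → 08:34, same day
→ 2021-06-02 08:34 SKM

2021-06-02 08:34 SKM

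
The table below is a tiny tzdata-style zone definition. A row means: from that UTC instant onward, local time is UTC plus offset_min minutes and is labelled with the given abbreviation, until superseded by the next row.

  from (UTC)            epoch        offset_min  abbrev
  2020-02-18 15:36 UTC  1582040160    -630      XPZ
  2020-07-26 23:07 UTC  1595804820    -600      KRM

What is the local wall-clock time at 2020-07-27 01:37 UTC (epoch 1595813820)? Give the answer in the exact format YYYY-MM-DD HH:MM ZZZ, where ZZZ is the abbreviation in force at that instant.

Query: 2020-07-27 01:37 UTC
Rule 2/2 (KRM, -10:00): 2020-07-26 23:07 UTC ≤ query < +∞
1·60 + 37 - 600 = -503 min
-503 = -1·1440 + 937; 937 = 15·60 + 37 → 15:37, 2020-07-27 - 1 day = 2020-07-26
→ 2020-07-26 15:37 KRM

2020-07-26 15:37 KRM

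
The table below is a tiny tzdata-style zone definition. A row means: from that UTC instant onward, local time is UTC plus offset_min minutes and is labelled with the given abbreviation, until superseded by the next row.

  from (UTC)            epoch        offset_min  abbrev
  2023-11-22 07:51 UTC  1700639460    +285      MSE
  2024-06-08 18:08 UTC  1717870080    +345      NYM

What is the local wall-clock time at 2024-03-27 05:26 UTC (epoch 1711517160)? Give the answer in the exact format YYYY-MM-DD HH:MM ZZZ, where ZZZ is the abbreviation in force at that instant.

Query: 2024-03-27 05:26 UTC
Rule 1/2 (MSE, +04:45): 2023-11-22 07:51 UTC ≤ query < 2024-06-08 18:08 UTC
5·60 + 26 + 285 = 611 min
611 = 0·1440 + 611; 611 = 10·60 + 11 → 10:11, same day
→ 2024-03-27 10:11 MSE

2024-03-27 10:11 MSE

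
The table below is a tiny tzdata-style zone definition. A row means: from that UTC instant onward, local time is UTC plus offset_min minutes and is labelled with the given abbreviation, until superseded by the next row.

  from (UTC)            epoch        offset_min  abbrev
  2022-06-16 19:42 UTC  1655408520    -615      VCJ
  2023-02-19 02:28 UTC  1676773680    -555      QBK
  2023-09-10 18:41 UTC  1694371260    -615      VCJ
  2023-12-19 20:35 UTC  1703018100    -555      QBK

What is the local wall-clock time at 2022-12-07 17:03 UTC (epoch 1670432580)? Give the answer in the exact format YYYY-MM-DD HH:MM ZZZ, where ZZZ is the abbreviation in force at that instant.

Query: 2022-12-07 17:03 UTC
Rule 1/4 (VCJ, -10:15): 2022-06-16 19:42 UTC ≤ query < 2023-02-19 02:28 UTC
17·60 + 3 - 615 = 408 min
408 = 0·1440 + 408; 408 = 6·60 + 48 → 06:48, same day
→ 2022-12-07 06:48 VCJ

2022-12-07 06:48 VCJ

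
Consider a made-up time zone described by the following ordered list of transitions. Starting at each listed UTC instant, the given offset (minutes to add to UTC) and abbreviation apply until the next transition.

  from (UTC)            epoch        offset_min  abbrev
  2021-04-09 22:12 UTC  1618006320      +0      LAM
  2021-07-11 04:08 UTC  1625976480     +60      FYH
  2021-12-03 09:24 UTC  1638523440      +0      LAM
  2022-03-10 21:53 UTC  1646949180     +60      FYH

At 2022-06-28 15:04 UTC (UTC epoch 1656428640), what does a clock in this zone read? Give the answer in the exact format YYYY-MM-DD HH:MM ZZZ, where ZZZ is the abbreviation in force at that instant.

Query: 2022-06-28 15:04 UTC
Rule 4/4 (FYH, +01:00): 2022-03-10 21:53 UTC ≤ query < +∞
15·60 + 4 + 60 = 964 min
964 = 0·1440 + 964; 964 = 16·60 + 4 → 16:04, same day
→ 2022-06-28 16:04 FYH

2022-06-28 16:04 FYH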